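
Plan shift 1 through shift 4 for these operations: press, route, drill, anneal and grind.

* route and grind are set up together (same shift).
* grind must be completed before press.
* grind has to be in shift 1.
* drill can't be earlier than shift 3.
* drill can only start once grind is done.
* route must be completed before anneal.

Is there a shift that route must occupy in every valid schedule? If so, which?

shift 1

Route must be in the same shift as grind, which can't be after shift 1, so route is at most shift 1.
So route is pinned to shift 1.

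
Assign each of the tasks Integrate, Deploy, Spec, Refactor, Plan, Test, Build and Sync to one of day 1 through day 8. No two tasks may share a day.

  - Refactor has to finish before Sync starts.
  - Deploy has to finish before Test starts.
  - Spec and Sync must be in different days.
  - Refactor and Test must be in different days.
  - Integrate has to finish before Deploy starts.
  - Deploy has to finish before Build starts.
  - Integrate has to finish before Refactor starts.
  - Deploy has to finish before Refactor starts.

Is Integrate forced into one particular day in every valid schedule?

No

Integrate can be day 1 (e.g. Build=day 5; Integrate=day 1; Spec=day 7; Refactor=day 3; Test=day 4; Plan=day 8; Sync=day 6; Deploy=day 2) or day 2 (e.g. Deploy=day 3, Refactor=day 4, Test=day 5, Plan=day 8, Build=day 6, Sync=day 7, Spec=day 1, Integrate=day 2).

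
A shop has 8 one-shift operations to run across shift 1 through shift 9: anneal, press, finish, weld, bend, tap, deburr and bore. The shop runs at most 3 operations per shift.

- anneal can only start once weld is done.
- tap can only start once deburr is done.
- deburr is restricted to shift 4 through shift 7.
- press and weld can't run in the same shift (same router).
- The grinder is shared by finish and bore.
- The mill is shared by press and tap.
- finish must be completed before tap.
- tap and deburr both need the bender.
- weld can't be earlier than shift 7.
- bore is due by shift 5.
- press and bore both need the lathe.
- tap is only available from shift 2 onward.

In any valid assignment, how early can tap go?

Tap is available from shift 2; precedence pushes tap to at least shift 5.
tap at shift 5 is achievable: deburr=shift 4, press=shift 2, bend=shift 1, tap=shift 5, weld=shift 7, anneal=shift 8, finish=shift 2, bore=shift 1.

shift 5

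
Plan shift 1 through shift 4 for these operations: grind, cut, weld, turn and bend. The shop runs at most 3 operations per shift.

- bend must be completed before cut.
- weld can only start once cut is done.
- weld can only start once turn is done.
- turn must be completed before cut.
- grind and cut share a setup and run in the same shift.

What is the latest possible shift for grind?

Grind must be in the same shift as cut, which can't be before shift 2, so grind is at least shift 2; grind must be in the same shift as cut, which can't be after shift 3, so grind is at most shift 3.
grind at shift 3 is achievable: turn in shift 1; weld in shift 4; grind in shift 3; bend in shift 1; cut in shift 3.

shift 3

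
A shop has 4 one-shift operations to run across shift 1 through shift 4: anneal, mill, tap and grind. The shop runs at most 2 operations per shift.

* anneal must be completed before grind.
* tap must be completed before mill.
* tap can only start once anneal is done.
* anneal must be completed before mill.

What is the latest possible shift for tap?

shift 3

Precedence pushes tap to at least shift 2; downstream work caps tap at shift 3.
tap at shift 3 is achievable: mill=shift 4, anneal=shift 1, tap=shift 3, grind=shift 2.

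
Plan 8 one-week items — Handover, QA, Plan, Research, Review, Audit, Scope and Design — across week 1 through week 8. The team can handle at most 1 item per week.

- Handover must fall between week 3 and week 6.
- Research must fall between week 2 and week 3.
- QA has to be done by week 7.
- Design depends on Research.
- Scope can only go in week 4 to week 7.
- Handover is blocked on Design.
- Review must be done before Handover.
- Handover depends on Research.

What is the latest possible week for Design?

week 5

Precedence pushes Design to at least week 3; downstream work caps Design at week 5.
Design at week 5 is achievable: QA -> week 1, Audit -> week 8, Research -> week 2, Plan -> week 7, Review -> week 3, Design -> week 5, Handover -> week 6, Scope -> week 4.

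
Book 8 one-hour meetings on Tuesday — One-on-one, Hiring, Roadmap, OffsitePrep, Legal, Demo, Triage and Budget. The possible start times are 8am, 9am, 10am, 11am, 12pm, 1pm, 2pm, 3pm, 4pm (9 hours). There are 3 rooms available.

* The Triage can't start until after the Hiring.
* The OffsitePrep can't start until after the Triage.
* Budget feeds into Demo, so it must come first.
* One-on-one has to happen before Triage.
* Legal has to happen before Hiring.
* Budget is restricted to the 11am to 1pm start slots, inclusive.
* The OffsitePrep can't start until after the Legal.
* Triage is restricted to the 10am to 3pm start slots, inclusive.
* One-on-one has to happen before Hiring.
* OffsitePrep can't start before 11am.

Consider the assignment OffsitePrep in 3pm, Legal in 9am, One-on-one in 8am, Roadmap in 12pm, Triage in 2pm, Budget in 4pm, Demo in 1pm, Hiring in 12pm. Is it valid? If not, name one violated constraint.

The OffsitePrep can't start until after the Legal — holds.
One-on-one has to happen before Triage — holds.
Legal has to happen before Hiring — holds.
The Triage can't start until after the Hiring — holds.
One-on-one has to happen before Hiring — holds.
The OffsitePrep can't start until after the Triage — holds.
There are 3 rooms available — holds.
Budget feeds into Demo, so it must come first — violated.
Triage is restricted to the 10am to 3pm start slots, inclusive — holds.
OffsitePrep can't start before 11am — holds.
Budget is restricted to the 11am to 1pm start slots, inclusive — violated.

No. Budget feeds into Demo, so it must come first is not satisfied.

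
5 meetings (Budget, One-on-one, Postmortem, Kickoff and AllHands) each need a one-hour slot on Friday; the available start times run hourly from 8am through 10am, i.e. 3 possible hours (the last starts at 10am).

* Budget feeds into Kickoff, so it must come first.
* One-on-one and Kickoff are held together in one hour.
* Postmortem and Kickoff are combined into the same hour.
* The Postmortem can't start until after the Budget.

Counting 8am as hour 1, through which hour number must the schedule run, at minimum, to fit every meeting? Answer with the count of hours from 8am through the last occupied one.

The precedence chain requires at least 2 distinct hours.
2 works (last occupied hour: 9am): for example Kickoff in 9am, Postmortem in 9am, One-on-one in 9am, Budget in 8am, AllHands in 8am.

2 hours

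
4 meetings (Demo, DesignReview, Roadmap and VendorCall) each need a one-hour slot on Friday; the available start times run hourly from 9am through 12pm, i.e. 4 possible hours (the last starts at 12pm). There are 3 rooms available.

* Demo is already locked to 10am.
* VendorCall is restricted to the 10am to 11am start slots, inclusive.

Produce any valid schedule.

Demo -> 10am, DesignReview -> 9am, VendorCall -> 10am, Roadmap -> 9am

Checking: VendorCall=10am in [10am,11am]; Demo=10am in [10am,10am]; max 2 per hour (cap 3).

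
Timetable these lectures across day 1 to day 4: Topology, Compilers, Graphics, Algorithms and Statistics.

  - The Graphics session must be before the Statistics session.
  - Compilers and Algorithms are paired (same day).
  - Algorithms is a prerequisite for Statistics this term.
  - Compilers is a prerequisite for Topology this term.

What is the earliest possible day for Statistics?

Precedence pushes Statistics to at least day 2.
Statistics at day 2 is achievable: Compilers in day 1; Graphics in day 1; Statistics in day 2; Algorithms in day 1; Topology in day 2.

day 2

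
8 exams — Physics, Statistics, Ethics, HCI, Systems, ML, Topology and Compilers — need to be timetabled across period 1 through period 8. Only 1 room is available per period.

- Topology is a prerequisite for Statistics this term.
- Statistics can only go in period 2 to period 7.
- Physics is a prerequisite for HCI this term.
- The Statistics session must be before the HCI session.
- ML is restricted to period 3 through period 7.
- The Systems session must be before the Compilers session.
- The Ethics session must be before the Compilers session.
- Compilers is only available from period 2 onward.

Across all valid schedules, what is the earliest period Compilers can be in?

Compilers is available from period 2.
Compilers at period 3 is achievable: Topology -> period 5, ML -> period 4, Statistics -> period 6, HCI -> period 8, Physics -> period 7, Ethics -> period 1, Compilers -> period 3, Systems -> period 2.
Nothing earlier works — the capacity limit rule out every period before period 3.

period 3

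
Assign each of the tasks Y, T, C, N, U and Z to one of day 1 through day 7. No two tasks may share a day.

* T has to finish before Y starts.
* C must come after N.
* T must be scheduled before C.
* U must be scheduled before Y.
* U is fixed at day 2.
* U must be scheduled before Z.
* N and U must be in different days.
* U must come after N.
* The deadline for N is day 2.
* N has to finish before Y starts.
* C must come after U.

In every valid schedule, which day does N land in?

N's window is day 1–day 2.
U is fixed at day 2, and N can't share a day with U.
So N must be day 1.

day 1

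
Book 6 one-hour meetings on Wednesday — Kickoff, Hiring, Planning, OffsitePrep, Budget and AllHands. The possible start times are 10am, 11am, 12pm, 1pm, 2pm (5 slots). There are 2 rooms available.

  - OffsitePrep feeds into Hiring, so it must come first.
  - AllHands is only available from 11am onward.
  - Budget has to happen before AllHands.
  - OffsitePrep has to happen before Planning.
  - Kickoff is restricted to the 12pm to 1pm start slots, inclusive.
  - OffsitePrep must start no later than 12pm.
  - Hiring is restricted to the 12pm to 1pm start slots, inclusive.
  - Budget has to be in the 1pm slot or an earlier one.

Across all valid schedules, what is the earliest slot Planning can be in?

Precedence pushes Planning to at least 11am.
Planning at 11am is achievable: Kickoff -> 12pm, Planning -> 11am, AllHands -> 11am, OffsitePrep -> 10am, Hiring -> 12pm, Budget -> 10am.

11am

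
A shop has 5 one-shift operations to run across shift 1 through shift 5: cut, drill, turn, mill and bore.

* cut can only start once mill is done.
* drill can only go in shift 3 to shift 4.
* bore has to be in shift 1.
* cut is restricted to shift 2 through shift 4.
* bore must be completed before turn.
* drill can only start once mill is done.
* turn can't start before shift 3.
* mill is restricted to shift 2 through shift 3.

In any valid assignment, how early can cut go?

shift 3

Cut is available from shift 2; precedence pushes cut to at least shift 3; cut's own window allows nothing later than shift 4.
cut at shift 3 is achievable: bore -> shift 1; mill -> shift 2; drill -> shift 3; cut -> shift 3; turn -> shift 3.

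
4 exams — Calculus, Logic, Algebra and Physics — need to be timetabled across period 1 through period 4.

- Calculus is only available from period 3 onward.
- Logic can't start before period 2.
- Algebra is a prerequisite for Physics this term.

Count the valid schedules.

Splitting on Calculus: it can be period 3 (18), period 4 (18). Listing each branch's schedules as (Logic, Algebra, Physics) by period number:
Calculus=period 3: (2,1,2) (2,1,3) (2,1,4) (2,2,3) (2,2,4) (2,3,4) (3,1,2) (3,1,3) (3,1,4) (3,2,3) (3,2,4) (3,3,4) (4,1,2) (4,1,3) (4,1,4) (4,2,3) (4,2,4) (4,3,4) — 18.
Calculus=period 4: (2,1,2) (2,1,3) (2,1,4) (2,2,3) (2,2,4) (2,3,4) (3,1,2) (3,1,3) (3,1,4) (3,2,3) (3,2,4) (3,3,4) (4,1,2) (4,1,3) (4,1,4) (4,2,3) (4,2,4) (4,3,4) — 18.
Summing: 18 + 18 = 36.

36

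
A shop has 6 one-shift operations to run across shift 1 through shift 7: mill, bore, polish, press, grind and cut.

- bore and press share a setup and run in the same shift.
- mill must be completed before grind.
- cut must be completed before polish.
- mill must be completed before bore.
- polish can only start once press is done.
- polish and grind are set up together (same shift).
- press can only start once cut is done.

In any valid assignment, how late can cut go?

shift 5

Downstream work caps cut at shift 5.
cut at shift 5 is achievable: polish in shift 7, grind in shift 7, press in shift 6, bore in shift 6, cut in shift 5, mill in shift 1.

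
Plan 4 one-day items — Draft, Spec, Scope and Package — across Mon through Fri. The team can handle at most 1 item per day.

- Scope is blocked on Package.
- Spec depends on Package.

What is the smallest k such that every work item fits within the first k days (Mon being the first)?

4

The precedence chain requires at least 2 distinct days.
With at most 1 per day and 4 work items, at least 4 days are needed.
4 works (last occupied day: Thu): for example Scope in Wed, Draft in Thu, Spec in Tue, Package in Mon.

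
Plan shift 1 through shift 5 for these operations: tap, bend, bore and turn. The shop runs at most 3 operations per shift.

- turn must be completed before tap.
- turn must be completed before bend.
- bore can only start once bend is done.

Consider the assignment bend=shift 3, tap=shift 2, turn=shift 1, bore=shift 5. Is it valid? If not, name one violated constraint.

turn must be completed before tap — holds.
The shop runs at most 3 operations per shift — holds.
turn must be completed before bend — holds.
bore can only start once bend is done — holds.

Valid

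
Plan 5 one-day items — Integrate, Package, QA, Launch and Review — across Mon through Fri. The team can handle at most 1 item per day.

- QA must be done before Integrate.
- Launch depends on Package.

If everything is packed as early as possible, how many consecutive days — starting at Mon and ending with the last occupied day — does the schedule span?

The precedence chain requires at least 2 distinct days.
With at most 1 per day and 5 tasks, at least 5 days are needed.
5 works (last occupied day: Fri): for example Package -> Wed, QA -> Mon, Integrate -> Tue, Review -> Fri, Launch -> Thu.

5 days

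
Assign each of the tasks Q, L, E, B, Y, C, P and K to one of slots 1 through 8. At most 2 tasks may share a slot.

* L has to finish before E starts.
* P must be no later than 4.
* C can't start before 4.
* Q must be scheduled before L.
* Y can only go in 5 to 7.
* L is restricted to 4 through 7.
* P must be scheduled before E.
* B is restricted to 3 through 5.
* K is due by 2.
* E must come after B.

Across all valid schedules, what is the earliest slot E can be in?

Precedence pushes E to at least 5.
E at 5 is achievable: Q in 2; Y in 5; P in 1; K in 1; B in 3; E in 5; C in 4; L in 4.

5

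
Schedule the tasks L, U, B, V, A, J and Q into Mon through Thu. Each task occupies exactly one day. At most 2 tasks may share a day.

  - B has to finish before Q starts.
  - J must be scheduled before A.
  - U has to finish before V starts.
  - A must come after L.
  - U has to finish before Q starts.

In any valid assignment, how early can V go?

Precedence pushes V to at least Tue.
V at Tue is achievable: A in Wed; B in Wed; Q in Thu; L in Mon; U in Mon; J in Tue; V in Tue.

Tue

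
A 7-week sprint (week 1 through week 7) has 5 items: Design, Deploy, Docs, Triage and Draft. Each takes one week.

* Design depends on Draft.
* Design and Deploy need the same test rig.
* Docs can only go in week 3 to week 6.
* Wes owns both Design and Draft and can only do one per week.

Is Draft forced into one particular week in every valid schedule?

Draft can be week 1 (e.g. Draft=week 1, Design=week 2, Docs=week 3, Triage=week 1, Deploy=week 1) or week 2 (e.g. Triage in week 1, Deploy in week 1, Draft in week 2, Design in week 3, Docs in week 3).

No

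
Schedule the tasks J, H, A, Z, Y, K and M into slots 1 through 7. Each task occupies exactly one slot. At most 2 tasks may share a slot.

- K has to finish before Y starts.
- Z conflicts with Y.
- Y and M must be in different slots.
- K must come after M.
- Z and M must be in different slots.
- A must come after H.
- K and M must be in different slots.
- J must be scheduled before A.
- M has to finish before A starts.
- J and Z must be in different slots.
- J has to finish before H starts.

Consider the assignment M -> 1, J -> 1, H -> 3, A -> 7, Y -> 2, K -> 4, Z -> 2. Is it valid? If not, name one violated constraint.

Z conflicts with Y — violated.
K has to finish before Y starts — violated.
At most 2 tasks may share a slot — holds.
K and M must be in different slots — holds.
K must come after M — holds.
M has to finish before A starts — holds.
J and Z must be in different slots — holds.
A must come after H — holds.
J has to finish before H starts — holds.
Y and M must be in different slots — holds.
J must be scheduled before A — holds.
Z and M must be in different slots — holds.

No — it violates: Z conflicts with Y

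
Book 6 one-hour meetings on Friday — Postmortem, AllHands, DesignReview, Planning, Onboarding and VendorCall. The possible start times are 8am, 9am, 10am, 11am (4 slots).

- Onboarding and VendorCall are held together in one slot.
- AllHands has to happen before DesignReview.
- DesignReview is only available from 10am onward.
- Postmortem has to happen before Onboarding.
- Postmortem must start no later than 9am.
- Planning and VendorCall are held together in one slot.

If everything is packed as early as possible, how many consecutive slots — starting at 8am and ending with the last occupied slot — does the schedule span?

The precedence chain requires at least 2 distinct slots.
DesignReview can't be placed before 10am — that is slot 3 counting from 8am — so the schedule must run through at least 3 slots.
3 works (last occupied slot: 10am): for example AllHands in 8am, Planning in 9am, VendorCall in 9am, Postmortem in 8am, Onboarding in 9am, DesignReview in 10am.

3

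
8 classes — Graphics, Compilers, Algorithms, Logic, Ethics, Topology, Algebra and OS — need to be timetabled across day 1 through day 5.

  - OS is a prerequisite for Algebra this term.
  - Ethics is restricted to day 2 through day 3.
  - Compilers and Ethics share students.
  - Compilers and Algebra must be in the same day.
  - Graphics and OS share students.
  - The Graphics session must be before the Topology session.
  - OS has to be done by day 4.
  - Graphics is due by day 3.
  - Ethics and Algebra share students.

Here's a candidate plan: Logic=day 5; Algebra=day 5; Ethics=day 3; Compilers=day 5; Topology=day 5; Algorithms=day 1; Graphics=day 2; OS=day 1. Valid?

Graphics is due by day 3 — holds.
OS has to be done by day 4 — holds.
Graphics and OS share students — holds.
Compilers and Algebra must be in the same day — holds.
Ethics and Algebra share students — holds.
Ethics is restricted to day 2 through day 3 — holds.
The Graphics session must be before the Topology session — holds.
OS is a prerequisite for Algebra this term — holds.
Compilers and Ethics share students — holds.

Valid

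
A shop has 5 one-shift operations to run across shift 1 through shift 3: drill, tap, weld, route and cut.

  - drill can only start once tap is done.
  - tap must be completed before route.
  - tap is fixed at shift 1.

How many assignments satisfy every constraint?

36

Splitting on drill: it can be shift 2 (18), shift 3 (18). Listing each branch's schedules as (tap, weld, route, cut) by shift number:
drill=shift 2: (1,1,2,1) (1,1,2,2) (1,1,2,3) (1,1,3,1) (1,1,3,2) (1,1,3,3) (1,2,2,1) (1,2,2,2) (1,2,2,3) (1,2,3,1) (1,2,3,2) (1,2,3,3) (1,3,2,1) (1,3,2,2) (1,3,2,3) (1,3,3,1) (1,3,3,2) (1,3,3,3) — 18.
drill=shift 3: (1,1,2,1) (1,1,2,2) (1,1,2,3) (1,1,3,1) (1,1,3,2) (1,1,3,3) (1,2,2,1) (1,2,2,2) (1,2,2,3) (1,2,3,1) (1,2,3,2) (1,2,3,3) (1,3,2,1) (1,3,2,2) (1,3,2,3) (1,3,3,1) (1,3,3,2) (1,3,3,3) — 18.
Summing: 18 + 18 = 36.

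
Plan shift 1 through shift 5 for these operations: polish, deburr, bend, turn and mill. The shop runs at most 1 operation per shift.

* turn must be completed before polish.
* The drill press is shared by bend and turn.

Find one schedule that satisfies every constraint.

deburr in shift 3; turn in shift 1; polish in shift 2; mill in shift 5; bend in shift 4

Checking: turn(shift 1) before polish(shift 2); bend(shift 4) != turn(shift 1); max 1 per shift (cap 1).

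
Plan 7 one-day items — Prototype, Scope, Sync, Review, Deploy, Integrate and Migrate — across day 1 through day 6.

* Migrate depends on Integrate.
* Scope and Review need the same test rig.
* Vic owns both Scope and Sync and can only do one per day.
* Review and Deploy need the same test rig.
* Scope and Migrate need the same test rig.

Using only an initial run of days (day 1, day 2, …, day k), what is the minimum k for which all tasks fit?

2

The precedence chain requires at least 2 distinct days.
2 works (last occupied day: day 2): for example Review -> day 2; Scope -> day 1; Sync -> day 2; Migrate -> day 2; Integrate -> day 1; Prototype -> day 1; Deploy -> day 1.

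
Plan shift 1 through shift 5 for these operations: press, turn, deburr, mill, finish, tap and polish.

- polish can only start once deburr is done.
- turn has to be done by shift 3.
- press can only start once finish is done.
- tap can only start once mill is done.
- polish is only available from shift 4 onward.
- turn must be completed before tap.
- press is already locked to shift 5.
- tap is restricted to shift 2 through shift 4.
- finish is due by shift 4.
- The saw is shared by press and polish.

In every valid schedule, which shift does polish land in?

polish's window is shift 4–shift 5.
press is fixed at shift 5, and polish can't share a shift with press.
So polish must be shift 4.

shift 4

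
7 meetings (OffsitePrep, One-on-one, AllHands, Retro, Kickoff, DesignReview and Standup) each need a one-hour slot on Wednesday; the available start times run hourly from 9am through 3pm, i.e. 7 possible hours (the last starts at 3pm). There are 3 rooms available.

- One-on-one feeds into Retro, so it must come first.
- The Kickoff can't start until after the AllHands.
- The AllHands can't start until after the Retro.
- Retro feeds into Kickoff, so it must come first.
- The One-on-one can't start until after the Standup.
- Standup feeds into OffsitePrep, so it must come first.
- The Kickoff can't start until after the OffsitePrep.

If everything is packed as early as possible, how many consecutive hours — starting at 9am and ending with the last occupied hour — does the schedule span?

5

The precedence chain requires at least 5 distinct hours.
With at most 3 per hour and 7 meetings, at least 3 hours are needed.
5 works (last occupied hour: 1pm): for example Retro=11am, One-on-one=10am, DesignReview=9am, Standup=9am, OffsitePrep=10am, Kickoff=1pm, AllHands=12pm.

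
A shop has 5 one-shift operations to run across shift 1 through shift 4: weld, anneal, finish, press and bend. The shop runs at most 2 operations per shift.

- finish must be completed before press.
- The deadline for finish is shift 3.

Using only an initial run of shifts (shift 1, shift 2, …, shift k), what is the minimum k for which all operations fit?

The precedence chain requires at least 2 distinct shifts.
With at most 2 per shift and 5 operations, at least 3 shifts are needed.
3 works (last occupied shift: shift 3): for example anneal in shift 2, bend in shift 3, weld in shift 1, finish in shift 1, press in shift 2.

3 shifts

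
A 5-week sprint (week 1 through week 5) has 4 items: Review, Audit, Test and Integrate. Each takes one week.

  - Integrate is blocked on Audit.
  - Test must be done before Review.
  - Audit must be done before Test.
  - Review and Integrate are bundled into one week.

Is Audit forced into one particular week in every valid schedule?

Audit can be week 1 (e.g. Integrate in week 3; Test in week 2; Audit in week 1; Review in week 3) or week 2 (e.g. Integrate in week 4, Audit in week 2, Test in week 3, Review in week 4).

No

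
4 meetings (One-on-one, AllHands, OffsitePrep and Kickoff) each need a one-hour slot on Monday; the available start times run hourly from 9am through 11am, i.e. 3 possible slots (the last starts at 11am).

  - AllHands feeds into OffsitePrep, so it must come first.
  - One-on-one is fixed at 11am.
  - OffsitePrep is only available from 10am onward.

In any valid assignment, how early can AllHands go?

Downstream work caps AllHands at 10am.
AllHands at 9am is achievable: One-on-one in 11am, OffsitePrep in 10am, AllHands in 9am, Kickoff in 9am.

9am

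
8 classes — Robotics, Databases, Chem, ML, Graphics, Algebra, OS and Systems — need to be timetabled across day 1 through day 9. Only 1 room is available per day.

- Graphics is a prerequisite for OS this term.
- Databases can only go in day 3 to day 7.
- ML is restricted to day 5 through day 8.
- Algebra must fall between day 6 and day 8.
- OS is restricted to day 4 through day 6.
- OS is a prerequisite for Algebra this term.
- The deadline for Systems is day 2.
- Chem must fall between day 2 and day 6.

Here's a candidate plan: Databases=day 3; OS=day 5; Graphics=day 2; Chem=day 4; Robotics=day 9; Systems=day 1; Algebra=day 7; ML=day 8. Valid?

Valid

Graphics is a prerequisite for OS this term — holds.
OS is a prerequisite for Algebra this term — holds.
ML is restricted to day 5 through day 8 — holds.
OS is restricted to day 4 through day 6 — holds.
Algebra must fall between day 6 and day 8 — holds.
Chem must fall between day 2 and day 6 — holds.
Only 1 room is available per day — holds.
Databases can only go in day 3 to day 7 — holds.
The deadline for Systems is day 2 — holds.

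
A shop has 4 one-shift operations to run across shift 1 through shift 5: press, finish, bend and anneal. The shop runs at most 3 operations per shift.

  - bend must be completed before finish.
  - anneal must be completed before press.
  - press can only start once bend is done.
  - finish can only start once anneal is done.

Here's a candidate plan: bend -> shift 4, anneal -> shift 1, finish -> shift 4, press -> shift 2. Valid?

No — it violates: press can only start once bend is done

finish can only start once anneal is done — holds.
The shop runs at most 3 operations per shift — holds.
press can only start once bend is done — violated.
bend must be completed before finish — violated.
anneal must be completed before press — holds.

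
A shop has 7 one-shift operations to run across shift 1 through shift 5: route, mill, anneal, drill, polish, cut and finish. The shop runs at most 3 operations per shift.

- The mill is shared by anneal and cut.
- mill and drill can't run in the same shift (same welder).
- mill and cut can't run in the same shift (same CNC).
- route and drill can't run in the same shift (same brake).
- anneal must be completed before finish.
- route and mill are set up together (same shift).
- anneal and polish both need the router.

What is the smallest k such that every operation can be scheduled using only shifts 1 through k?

The precedence chain requires at least 2 distinct shifts.
With at most 3 per shift and 7 operations, at least 3 shifts are needed.
3 works (last occupied shift: shift 3): for example polish -> shift 2, mill -> shift 1, cut -> shift 3, drill -> shift 2, finish -> shift 2, anneal -> shift 1, route -> shift 1.

3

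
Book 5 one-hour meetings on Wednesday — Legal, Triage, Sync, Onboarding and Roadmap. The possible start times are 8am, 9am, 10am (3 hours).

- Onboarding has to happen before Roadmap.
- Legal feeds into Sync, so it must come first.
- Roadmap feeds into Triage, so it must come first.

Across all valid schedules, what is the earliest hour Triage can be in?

10am

Precedence pushes Triage to at least 10am.
Triage at 10am is achievable: Roadmap -> 9am, Sync -> 9am, Onboarding -> 8am, Triage -> 10am, Legal -> 8am.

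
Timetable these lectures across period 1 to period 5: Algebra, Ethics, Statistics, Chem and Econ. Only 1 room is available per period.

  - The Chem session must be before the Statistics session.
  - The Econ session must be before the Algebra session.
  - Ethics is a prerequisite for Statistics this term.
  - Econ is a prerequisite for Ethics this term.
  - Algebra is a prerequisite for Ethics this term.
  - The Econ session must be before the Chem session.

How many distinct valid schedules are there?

Enumerating: Statistics=period 5, Econ=period 1, Ethics=period 3, Chem=period 4, Algebra=period 2 | Econ=period 1; Chem=period 3; Algebra=period 2; Statistics=period 5; Ethics=period 4 | Algebra=period 3, Ethics=period 4, Statistics=period 5, Chem=period 2, Econ=period 1.

3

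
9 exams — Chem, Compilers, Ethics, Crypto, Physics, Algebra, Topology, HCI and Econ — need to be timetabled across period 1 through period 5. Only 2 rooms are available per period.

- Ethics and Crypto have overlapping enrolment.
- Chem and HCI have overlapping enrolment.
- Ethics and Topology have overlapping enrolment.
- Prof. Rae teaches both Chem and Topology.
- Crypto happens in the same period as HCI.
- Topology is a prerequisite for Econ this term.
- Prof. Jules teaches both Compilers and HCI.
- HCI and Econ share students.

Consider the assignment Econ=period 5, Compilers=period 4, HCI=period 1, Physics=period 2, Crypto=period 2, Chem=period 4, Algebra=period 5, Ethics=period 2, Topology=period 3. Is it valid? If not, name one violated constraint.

Ethics and Crypto have overlapping enrolment — violated.
Ethics and Topology have overlapping enrolment — holds.
Chem and HCI have overlapping enrolment — holds.
Topology is a prerequisite for Econ this term — holds.
Only 2 rooms are available per period — violated.
Crypto happens in the same period as HCI — violated.
Prof. Rae teaches both Chem and Topology — holds.
HCI and Econ share students — holds.
Prof. Jules teaches both Compilers and HCI — holds.

No — it violates: Ethics and Crypto have overlapping enrolment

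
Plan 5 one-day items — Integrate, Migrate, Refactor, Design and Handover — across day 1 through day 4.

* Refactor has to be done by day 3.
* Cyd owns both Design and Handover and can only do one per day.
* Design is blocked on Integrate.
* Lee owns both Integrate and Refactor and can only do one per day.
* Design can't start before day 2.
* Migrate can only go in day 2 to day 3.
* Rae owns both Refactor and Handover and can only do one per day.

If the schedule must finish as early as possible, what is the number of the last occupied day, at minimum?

The precedence chain requires at least 2 distinct days.
2 works (last occupied day: day 2): for example Handover -> day 1; Integrate -> day 1; Migrate -> day 2; Refactor -> day 2; Design -> day 2.

day 2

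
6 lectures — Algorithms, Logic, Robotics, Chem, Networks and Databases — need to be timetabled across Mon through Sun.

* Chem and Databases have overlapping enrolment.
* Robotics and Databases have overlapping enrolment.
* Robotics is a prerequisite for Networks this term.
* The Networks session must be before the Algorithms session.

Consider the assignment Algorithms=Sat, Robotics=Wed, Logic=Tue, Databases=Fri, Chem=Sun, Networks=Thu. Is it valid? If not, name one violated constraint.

Yes, all constraints hold

The Networks session must be before the Algorithms session — holds.
Robotics is a prerequisite for Networks this term — holds.
Robotics and Databases have overlapping enrolment — holds.
Chem and Databases have overlapping enrolment — holds.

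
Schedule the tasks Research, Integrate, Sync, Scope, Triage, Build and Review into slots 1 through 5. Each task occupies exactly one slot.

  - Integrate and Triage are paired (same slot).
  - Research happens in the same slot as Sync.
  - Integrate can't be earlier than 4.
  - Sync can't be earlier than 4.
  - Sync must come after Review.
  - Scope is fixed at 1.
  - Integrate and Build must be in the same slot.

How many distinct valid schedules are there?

Splitting on Research: it can be 4 (6), 5 (8). Listing each branch's schedules as (Integrate, Sync, Scope, Triage, Build, Review):
Research=4: (4,4,1,4,4,1) (4,4,1,4,4,2) (4,4,1,4,4,3) (5,4,1,5,5,1) (5,4,1,5,5,2) (5,4,1,5,5,3) — 6.
Research=5: (4,5,1,4,4,1) (4,5,1,4,4,2) (4,5,1,4,4,3) (4,5,1,4,4,4) (5,5,1,5,5,1) (5,5,1,5,5,2) (5,5,1,5,5,3) (5,5,1,5,5,4) — 8.
Summing: 6 + 8 = 14.

14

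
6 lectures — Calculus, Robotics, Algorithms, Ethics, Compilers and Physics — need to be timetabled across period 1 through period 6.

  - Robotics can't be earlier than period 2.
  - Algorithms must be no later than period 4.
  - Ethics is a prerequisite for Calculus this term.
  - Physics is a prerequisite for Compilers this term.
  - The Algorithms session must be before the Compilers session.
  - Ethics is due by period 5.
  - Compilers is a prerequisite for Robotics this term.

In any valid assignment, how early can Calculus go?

period 2

Precedence pushes Calculus to at least period 2.
Calculus at period 2 is achievable: Compilers in period 2; Calculus in period 2; Algorithms in period 1; Robotics in period 3; Physics in period 1; Ethics in period 1.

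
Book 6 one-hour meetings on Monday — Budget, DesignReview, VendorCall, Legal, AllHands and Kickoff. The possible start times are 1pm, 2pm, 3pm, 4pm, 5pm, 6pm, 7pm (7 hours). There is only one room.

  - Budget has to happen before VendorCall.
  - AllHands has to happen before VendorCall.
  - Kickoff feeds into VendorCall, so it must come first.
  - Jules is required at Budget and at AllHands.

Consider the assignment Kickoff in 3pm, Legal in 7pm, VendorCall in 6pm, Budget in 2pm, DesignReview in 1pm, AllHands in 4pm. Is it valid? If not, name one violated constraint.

Valid

Kickoff feeds into VendorCall, so it must come first — holds.
Budget has to happen before VendorCall — holds.
There is only one room — holds.
AllHands has to happen before VendorCall — holds.
Jules is required at Budget and at AllHands — holds.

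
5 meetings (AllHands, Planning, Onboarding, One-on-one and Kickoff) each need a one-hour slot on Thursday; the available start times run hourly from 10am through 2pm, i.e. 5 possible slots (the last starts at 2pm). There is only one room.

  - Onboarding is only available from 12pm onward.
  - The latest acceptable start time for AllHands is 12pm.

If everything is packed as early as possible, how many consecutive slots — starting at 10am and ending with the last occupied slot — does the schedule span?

5 slots

With at most 1 per slot and 5 meetings, at least 5 slots are needed.
Onboarding can't be placed before 12pm — that is slot 3 counting from 10am — so the schedule must run through at least 3 slots.
5 works (last occupied slot: 2pm): for example One-on-one -> 1pm; AllHands -> 10am; Kickoff -> 2pm; Onboarding -> 12pm; Planning -> 11am.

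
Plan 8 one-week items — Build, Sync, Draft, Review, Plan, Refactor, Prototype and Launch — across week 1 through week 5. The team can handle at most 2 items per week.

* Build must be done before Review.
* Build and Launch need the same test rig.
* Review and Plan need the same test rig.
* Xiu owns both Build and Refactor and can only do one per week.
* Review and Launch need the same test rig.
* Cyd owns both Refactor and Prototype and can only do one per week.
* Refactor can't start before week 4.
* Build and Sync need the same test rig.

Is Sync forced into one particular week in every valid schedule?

No

Sync can be week 1 (e.g. Draft=week 1, Review=week 3, Build=week 2, Sync=week 1, Refactor=week 4, Prototype=week 3, Plan=week 2, Launch=week 4) or week 2 (e.g. Draft -> week 1, Plan -> week 3, Prototype -> week 3, Refactor -> week 4, Review -> week 2, Build -> week 1, Sync -> week 2, Launch -> week 4).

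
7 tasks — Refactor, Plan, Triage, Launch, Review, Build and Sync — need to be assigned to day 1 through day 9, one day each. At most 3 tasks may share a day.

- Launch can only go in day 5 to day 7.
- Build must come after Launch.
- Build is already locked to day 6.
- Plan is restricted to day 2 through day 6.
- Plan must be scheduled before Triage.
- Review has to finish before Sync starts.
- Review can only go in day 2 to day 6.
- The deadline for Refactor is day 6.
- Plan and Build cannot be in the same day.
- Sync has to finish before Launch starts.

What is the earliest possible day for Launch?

day 5

Launch is available from day 5; Launch's own window allows nothing later than day 7; downstream work caps Launch at day 5.
Launch at day 5 is achievable: Launch -> day 5; Refactor -> day 1; Sync -> day 3; Triage -> day 3; Plan -> day 2; Review -> day 2; Build -> day 6.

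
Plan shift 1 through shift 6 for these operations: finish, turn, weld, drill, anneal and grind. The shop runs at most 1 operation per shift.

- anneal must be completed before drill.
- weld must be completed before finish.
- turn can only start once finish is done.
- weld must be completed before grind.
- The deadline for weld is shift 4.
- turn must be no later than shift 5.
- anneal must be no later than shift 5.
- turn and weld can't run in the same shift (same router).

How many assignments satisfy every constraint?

Splitting on finish: it can be shift 2 (9), shift 3 (10), shift 4 (6). Listing each branch's schedules as (turn, weld, drill, anneal, grind) by shift number:
finish=shift 2: (3,1,5,4,6) (3,1,6,4,5) (3,1,6,5,4) (4,1,5,3,6) (4,1,6,3,5) (4,1,6,5,3) (5,1,4,3,6) (5,1,6,3,4) (5,1,6,4,3) — 9.
finish=shift 3: (4,1,5,2,6) (4,1,6,2,5) (4,1,6,5,2) (4,2,5,1,6) (4,2,6,1,5) (5,1,4,2,6) (5,1,6,2,4) (5,1,6,4,2) (5,2,4,1,6) (5,2,6,1,4) — 10.
finish=shift 4: (5,1,3,2,6) (5,1,6,2,3) (5,1,6,3,2) (5,2,3,1,6) (5,2,6,1,3) (5,3,2,1,6) — 6.
Summing: 9 + 10 + 6 = 25.

25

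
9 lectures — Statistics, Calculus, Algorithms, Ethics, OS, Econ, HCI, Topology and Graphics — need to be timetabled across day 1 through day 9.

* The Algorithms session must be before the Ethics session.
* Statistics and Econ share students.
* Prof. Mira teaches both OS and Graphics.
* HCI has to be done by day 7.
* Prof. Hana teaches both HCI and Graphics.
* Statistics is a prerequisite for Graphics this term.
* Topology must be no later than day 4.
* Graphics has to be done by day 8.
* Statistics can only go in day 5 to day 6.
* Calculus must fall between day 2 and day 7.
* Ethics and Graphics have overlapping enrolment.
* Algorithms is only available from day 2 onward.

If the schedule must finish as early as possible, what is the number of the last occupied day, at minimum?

The precedence chain requires at least 2 distinct days.
Propagating the time windows through the other constraints, Graphics can't land before day 6, so the schedule must run through at least day 6.
6 works (last occupied day: day 6): for example Graphics=day 6, Statistics=day 5, HCI=day 1, Topology=day 1, Calculus=day 2, Econ=day 1, Algorithms=day 2, Ethics=day 3, OS=day 1.

6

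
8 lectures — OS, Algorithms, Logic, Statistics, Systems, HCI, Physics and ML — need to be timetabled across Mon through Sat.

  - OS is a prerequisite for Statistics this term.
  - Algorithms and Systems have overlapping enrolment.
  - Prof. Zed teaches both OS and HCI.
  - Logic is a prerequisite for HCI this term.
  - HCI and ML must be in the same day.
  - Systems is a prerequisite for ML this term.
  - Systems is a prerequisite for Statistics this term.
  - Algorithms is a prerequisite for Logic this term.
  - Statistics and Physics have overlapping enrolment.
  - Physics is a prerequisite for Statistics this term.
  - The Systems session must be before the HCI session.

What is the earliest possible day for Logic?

Tue

Precedence pushes Logic to at least Tue; downstream work caps Logic at Fri.
Logic at Tue is achievable: Physics=Mon; HCI=Wed; Algorithms=Mon; Statistics=Wed; Logic=Tue; OS=Mon; ML=Wed; Systems=Tue.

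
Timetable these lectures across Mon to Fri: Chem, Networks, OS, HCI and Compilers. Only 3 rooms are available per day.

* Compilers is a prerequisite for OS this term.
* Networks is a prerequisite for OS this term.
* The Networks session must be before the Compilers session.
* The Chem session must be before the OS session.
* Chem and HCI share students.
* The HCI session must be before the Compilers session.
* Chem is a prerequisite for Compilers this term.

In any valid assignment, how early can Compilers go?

Wed

Precedence pushes Compilers to at least Tue; downstream work caps Compilers at Thu.
Compilers at Wed is achievable: Chem -> Mon; OS -> Thu; Compilers -> Wed; Networks -> Mon; HCI -> Tue.
Nothing earlier works — the conflict and capacity constraints rule out every day before Wed.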